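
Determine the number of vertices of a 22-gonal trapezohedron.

46

The n-trapezohedron (dual of the n-antiprism) has V = 2·22 + 2 = 46, E = 4·22 = 88, F = 2·22 = 44.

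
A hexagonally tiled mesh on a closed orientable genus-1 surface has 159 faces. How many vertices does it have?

318

χ = 2 − 2·1 = 0, and every face is a hexagon so 6F = 2E.
E = 6·159/2 = 477. Then V = 0 + E − F = 0 + 477 − 159 = 318.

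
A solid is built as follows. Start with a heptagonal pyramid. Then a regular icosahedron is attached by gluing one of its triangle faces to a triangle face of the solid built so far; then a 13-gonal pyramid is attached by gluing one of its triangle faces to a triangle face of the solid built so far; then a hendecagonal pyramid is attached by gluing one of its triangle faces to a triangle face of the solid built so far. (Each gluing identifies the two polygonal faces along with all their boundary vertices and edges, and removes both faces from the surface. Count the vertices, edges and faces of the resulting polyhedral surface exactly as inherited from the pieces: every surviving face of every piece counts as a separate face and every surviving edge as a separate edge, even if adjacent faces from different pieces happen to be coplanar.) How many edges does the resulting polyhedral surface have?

A heptagonal pyramid: V=8, E=14, F=8.
Attach a regular icosahedron (V=12, E=30, F=20) along a 3-gon: merge 3 vertices and 3 edges, delete both glued faces → V=17, E=41, F=26.
Attach a 13-gonal pyramid (V=14, E=26, F=14) along a 3-gon: merge 3 vertices and 3 edges, delete both glued faces → V=28, E=64, F=38.
Attach a hendecagonal pyramid (V=12, E=22, F=12) along a 3-gon: merge 3 vertices and 3 edges, delete both glued faces → V=37, E=83, F=48.
Check: V − E + F = 37 − 83 + 48 = 2.

83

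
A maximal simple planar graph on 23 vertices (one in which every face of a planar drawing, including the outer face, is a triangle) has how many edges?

In a plane triangulation 3F = 2E and V − E + F = 2, so E = 3V − 6 = 3·23 − 6 = 63.

63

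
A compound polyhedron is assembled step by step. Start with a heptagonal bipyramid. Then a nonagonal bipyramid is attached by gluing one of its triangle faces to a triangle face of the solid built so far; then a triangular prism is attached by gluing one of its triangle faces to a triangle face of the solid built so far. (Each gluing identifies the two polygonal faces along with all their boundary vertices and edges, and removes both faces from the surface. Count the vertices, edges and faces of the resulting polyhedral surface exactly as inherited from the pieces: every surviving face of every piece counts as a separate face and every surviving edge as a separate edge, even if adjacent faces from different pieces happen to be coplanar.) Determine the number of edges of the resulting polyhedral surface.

A heptagonal bipyramid: V=9, E=21, F=14.
Attach a nonagonal bipyramid (V=11, E=27, F=18) along a 3-gon: merge 3 vertices and 3 edges, delete both glued faces → V=17, E=45, F=30.
Attach a triangular prism (V=6, E=9, F=5) along a 3-gon: merge 3 vertices and 3 edges, delete both glued faces → V=20, E=51, F=33.
Check: V − E + F = 20 − 51 + 33 = 2.

51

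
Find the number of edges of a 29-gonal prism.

87

A prism on an n-gon has two n-gon bases and n rectangular sides: V = 2·29 = 58, E = 3·29 = 87, F = 29 + 2 = 31.
Check: V − E + F = 58 − 87 + 31 = 2.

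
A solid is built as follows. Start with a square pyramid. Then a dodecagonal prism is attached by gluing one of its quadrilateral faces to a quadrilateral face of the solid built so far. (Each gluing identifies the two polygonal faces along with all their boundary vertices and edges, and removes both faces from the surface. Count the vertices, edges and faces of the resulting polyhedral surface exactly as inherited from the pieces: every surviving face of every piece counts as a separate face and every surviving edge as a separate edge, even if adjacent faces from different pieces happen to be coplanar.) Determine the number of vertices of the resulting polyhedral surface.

25

A square pyramid: V=5, E=8, F=5.
Attach a dodecagonal prism (V=24, E=36, F=14) along a 4-gon: merge 4 vertices and 4 edges, delete both glued faces → V=25, E=40, F=17.
Check: V − E + F = 25 − 40 + 17 = 2.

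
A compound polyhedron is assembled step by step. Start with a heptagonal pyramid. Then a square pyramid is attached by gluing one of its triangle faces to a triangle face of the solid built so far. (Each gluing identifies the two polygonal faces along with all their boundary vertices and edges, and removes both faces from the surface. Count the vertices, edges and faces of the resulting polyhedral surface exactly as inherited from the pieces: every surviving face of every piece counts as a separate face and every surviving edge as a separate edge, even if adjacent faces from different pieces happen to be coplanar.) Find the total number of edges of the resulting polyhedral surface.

19

A heptagonal pyramid: V=8, E=14, F=8.
Attach a square pyramid (V=5, E=8, F=5) along a 3-gon: merge 3 vertices and 3 edges, delete both glued faces → V=10, E=19, F=11.
Check: V − E + F = 10 − 19 + 11 = 2.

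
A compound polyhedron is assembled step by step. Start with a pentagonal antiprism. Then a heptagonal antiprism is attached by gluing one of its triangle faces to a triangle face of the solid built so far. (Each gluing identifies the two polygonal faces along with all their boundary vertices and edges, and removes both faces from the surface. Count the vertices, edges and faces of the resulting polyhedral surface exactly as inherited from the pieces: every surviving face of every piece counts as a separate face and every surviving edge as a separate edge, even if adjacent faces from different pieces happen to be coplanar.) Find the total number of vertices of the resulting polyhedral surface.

21

A pentagonal antiprism: V=10, E=20, F=12.
Attach a heptagonal antiprism (V=14, E=28, F=16) along a 3-gon: merge 3 vertices and 3 edges, delete both glued faces → V=21, E=45, F=26.
Check: V − E + F = 21 − 45 + 26 = 2.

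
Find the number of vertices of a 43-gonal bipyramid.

A bipyramid over an n-gon has 2n triangular faces and n + 2 vertices: V = 43 + 2 = 45, E = 3·43 = 129, F = 2·43 = 86.
Check: V − E + F = 45 − 129 + 86 = 2.

45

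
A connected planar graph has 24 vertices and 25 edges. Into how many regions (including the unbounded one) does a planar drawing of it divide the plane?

Euler's formula for a connected plane graph: V − E + F = 2, so F = 2 − 24 + 25 = 3.

3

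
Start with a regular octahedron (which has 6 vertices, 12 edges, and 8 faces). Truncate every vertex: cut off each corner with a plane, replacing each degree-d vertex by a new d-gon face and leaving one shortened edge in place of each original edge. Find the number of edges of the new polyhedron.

Truncation replaces each original edge-end by a new vertex, so V′ = 2E = 24.
Each original edge survives, and each old vertex of degree d contributes d new edges; summing degrees gives Σd = 2E, so E′ = E + 2E = 3E = 36.
Each original face survives and each original vertex becomes one new face: F′ = F + V = 14.

36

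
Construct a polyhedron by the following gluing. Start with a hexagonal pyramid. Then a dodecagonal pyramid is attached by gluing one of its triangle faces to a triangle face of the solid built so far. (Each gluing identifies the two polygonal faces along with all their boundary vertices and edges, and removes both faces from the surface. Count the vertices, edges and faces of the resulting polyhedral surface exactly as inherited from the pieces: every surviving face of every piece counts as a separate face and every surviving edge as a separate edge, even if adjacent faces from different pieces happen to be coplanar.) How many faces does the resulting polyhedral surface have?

A hexagonal pyramid: V=7, E=12, F=7.
Attach a dodecagonal pyramid (V=13, E=24, F=13) along a 3-gon: merge 3 vertices and 3 edges, delete both glued faces → V=17, E=33, F=18.
Check: V − E + F = 17 − 33 + 18 = 2.

18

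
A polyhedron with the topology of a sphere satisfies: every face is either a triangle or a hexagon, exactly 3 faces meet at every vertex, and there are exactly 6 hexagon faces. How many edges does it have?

24

Let x be the number of triangles; then F = 6 + x.
Edge–face incidences: 2E = 6·6 + 3·x = 36 + 3x.
Every vertex has degree 3, so 3V = 2E.
Euler: V − E + F = 2 ⇒ (2E)/3 − E + (6 + x) = 2.
Multiply by 6: 2·(2E) − 3·(2E) + 6·(6 + x) = 12, i.e. 36 + 6x − (36 + 3x) = 12.
Collecting terms: 3x = 12, so x = 4.
Then 2E = 36 + 3·4 = 48, so E = 24, V = 2E/3 = 16, F = 6 + 4 = 10.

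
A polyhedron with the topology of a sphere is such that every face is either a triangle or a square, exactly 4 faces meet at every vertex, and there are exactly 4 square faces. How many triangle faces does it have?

Let x be the number of triangles; then F = 4 + x.
Edge–face incidences: 2E = 4·4 + 3·x = 16 + 3x.
Every vertex has degree 4, so 4V = 2E.
Euler: V − E + F = 2 ⇒ (2E)/4 − E + (4 + x) = 2.
Multiply by 8: 2·(2E) − 4·(2E) + 8·(4 + x) = 16, i.e. 32 + 8x − 2·(16 + 3x) = 16.
Collecting terms: 2x = 16, so x = 8.
Then 2E = 16 + 3·8 = 40, so E = 20, V = 2E/4 = 10, F = 4 + 8 = 12.

8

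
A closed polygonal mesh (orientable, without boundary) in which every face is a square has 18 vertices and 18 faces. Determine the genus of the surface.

1

Every face is a square, so 2E = 4·18 = 72, giving E = 36.
χ = V − E + F = 18 − 36 + 18 = 0.
For a closed orientable surface χ = 2 − 2g, so g = (2 − (0))/2 = 1.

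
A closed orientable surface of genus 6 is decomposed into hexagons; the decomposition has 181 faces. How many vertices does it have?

χ = 2 − 2·6 = -10, and every face is a hexagon so 6F = 2E.
E = 6·181/2 = 543. Then V = -10 + E − F = -10 + 543 − 181 = 352.

352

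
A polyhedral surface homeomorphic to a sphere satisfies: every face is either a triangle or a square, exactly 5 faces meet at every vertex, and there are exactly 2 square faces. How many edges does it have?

Let x be the number of triangles; then F = 2 + x.
Edge–face incidences: 2E = 4·2 + 3·x = 8 + 3x.
Every vertex has degree 5, so 5V = 2E.
Euler: V − E + F = 2 ⇒ (2E)/5 − E + (2 + x) = 2.
Multiply by 10: 2·(2E) − 5·(2E) + 10·(2 + x) = 20, i.e. 20 + 10x − 3·(8 + 3x) = 20.
Collecting terms: x − 4 = 20, so x = 24.
Then 2E = 8 + 3·24 = 80, so E = 40, V = 2E/5 = 16, F = 2 + 24 = 26.

40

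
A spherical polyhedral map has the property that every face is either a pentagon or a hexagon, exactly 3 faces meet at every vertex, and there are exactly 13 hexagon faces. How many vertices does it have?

Let x be the number of pentagons; then F = 13 + x.
Edge–face incidences: 2E = 6·13 + 5·x = 78 + 5x.
Every vertex has degree 3, so 3V = 2E.
Euler: V − E + F = 2 ⇒ (2E)/3 − E + (13 + x) = 2.
Multiply by 6: 2·(2E) − 3·(2E) + 6·(13 + x) = 12, i.e. 78 + 6x − (78 + 5x) = 12.
Collecting terms: x = 12.
Then 2E = 78 + 5·12 = 138, so E = 69, V = 2E/3 = 46, F = 13 + 12 = 25.

46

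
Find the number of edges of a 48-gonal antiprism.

An antiprism on an n-gon has two n-gon caps and 2n triangles: V = 2·48 = 96, E = 4·48 = 192, F = 2·48 + 2 = 98.

192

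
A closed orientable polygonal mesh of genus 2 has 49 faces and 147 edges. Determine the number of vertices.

96

For a closed orientable surface of genus 2, χ = 2 − 2·2 = -2.
V = -2 + E − F = -2 + 147 − 49 = 96.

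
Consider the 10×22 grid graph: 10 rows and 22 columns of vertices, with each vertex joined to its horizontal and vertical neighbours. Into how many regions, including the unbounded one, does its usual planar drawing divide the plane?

The grid has V = 10·22 = 220 vertices and E = 10·21 + 22·9 = 408 edges.
F = 2 − V + E = 2 − 220 + 408 = 190.

190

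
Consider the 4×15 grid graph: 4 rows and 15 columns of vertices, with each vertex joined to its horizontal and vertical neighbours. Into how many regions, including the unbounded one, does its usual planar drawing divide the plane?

43

The grid has V = 4·15 = 60 vertices and E = 4·14 + 15·3 = 101 edges.
F = 2 − V + E = 2 − 60 + 101 = 43.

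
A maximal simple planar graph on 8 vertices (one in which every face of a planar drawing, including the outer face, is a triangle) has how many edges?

18

In a plane triangulation 3F = 2E and V − E + F = 2, so E = 3V − 6 = 3·8 − 6 = 18.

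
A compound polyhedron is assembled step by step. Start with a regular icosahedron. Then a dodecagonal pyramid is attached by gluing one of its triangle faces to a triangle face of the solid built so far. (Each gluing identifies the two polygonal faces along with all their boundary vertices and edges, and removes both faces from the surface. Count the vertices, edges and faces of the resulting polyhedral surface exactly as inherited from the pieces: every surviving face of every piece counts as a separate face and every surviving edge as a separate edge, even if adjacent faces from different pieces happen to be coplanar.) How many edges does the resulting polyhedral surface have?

A regular icosahedron: V=12, E=30, F=20.
Attach a dodecagonal pyramid (V=13, E=24, F=13) along a 3-gon: merge 3 vertices and 3 edges, delete both glued faces → V=22, E=51, F=31.
Check: V − E + F = 22 − 51 + 31 = 2.

51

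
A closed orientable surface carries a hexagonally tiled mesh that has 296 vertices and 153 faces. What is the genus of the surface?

6

Every face is a hexagon, so 2E = 6·153 = 918, giving E = 459.
χ = V − E + F = 296 − 459 + 153 = -10.
For a closed orientable surface χ = 2 − 2g, so g = (2 − (-10))/2 = 6.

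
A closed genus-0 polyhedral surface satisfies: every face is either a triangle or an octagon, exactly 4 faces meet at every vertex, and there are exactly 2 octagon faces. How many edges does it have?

Let x be the number of triangles; then F = 2 + x.
Edge–face incidences: 2E = 8·2 + 3·x = 16 + 3x.
Every vertex has degree 4, so 4V = 2E.
Euler: V − E + F = 2 ⇒ (2E)/4 − E + (2 + x) = 2.
Multiply by 8: 2·(2E) − 4·(2E) + 8·(2 + x) = 16, i.e. 16 + 8x − 2·(16 + 3x) = 16.
Collecting terms: 2x − 16 = 16, so 2x = 32, so x = 16.
Then 2E = 16 + 3·16 = 64, so E = 32, V = 2E/4 = 16, F = 2 + 16 = 18.

32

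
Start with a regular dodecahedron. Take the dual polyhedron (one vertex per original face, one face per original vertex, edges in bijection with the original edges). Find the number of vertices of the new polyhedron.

The base solid has V = 20, E = 30, F = 12.
The dual swaps V and F and preserves E: V′ = F = 12, E′ = E = 30, F′ = V = 20.

12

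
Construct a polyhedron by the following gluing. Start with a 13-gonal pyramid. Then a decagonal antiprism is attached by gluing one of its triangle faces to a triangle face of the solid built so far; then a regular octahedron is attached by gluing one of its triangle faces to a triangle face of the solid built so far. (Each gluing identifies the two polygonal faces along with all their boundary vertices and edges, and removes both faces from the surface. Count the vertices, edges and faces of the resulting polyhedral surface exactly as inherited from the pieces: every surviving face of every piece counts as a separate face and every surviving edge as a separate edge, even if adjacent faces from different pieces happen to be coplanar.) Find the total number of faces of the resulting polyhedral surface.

A 13-gonal pyramid: V=14, E=26, F=14.
Attach a decagonal antiprism (V=20, E=40, F=22) along a 3-gon: merge 3 vertices and 3 edges, delete both glued faces → V=31, E=63, F=34.
Attach a regular octahedron (V=6, E=12, F=8) along a 3-gon: merge 3 vertices and 3 edges, delete both glued faces → V=34, E=72, F=40.
Check: V − E + F = 34 − 72 + 40 = 2.

40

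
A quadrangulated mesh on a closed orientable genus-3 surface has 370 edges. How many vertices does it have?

181

χ = 2 − 2·3 = -4, and every face is a square so 4F = 2E.
F = 2E/4 = 185. Then V = -4 + E − F = -4 + 370 − 185 = 181.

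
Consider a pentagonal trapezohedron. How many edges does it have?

20

The n-trapezohedron (dual of the n-antiprism) has V = 2·5 + 2 = 12, E = 4·5 = 20, F = 2·5 = 10.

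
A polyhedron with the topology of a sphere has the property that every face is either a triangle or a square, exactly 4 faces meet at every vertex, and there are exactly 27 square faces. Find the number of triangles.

8

Let x be the number of triangles; then F = 27 + x.
Edge–face incidences: 2E = 4·27 + 3·x = 108 + 3x.
Every vertex has degree 4, so 4V = 2E.
Euler: V − E + F = 2 ⇒ (2E)/4 − E + (27 + x) = 2.
Multiply by 8: 2·(2E) − 4·(2E) + 8·(27 + x) = 16, i.e. 216 + 8x − 2·(108 + 3x) = 16.
Collecting terms: 2x = 16, so x = 8.
Then 2E = 108 + 3·8 = 132, so E = 66, V = 2E/4 = 33, F = 27 + 8 = 35.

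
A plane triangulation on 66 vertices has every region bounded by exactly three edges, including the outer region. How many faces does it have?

128

In a plane triangulation 3F = 2E and V − E + F = 2, so F = 2V − 4 = 2·66 − 4 = 128.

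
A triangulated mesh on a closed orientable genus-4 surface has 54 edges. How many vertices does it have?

χ = 2 − 2·4 = -6, and every face is a triangle so 3F = 2E.
F = 2E/3 = 36. Then V = -6 + E − F = -6 + 54 − 36 = 12.

12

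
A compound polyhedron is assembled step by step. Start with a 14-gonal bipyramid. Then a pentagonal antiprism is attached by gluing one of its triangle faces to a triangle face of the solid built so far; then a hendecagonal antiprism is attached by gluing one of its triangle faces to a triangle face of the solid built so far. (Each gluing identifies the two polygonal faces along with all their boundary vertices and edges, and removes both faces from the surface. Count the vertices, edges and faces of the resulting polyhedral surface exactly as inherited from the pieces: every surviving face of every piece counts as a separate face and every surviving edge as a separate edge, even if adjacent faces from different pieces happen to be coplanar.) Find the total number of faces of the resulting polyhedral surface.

A 14-gonal bipyramid: V=16, E=42, F=28.
Attach a pentagonal antiprism (V=10, E=20, F=12) along a 3-gon: merge 3 vertices and 3 edges, delete both glued faces → V=23, E=59, F=38.
Attach a hendecagonal antiprism (V=22, E=44, F=24) along a 3-gon: merge 3 vertices and 3 edges, delete both glued faces → V=42, E=100, F=60.
Check: V − E + F = 42 − 100 + 60 = 2.

60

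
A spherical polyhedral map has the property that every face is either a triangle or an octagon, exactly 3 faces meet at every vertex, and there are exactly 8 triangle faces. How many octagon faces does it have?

Let x be the number of octagons; then F = 8 + x.
Edge–face incidences: 2E = 3·8 + 8·x = 24 + 8x.
Every vertex has degree 3, so 3V = 2E.
Euler: V − E + F = 2 ⇒ (2E)/3 − E + (8 + x) = 2.
Multiply by 6: 2·(2E) − 3·(2E) + 6·(8 + x) = 12, i.e. 48 + 6x − (24 + 8x) = 12.
Collecting terms: −2x + 24 = 12, so −2x = −12, so x = 6.
Then 2E = 24 + 8·6 = 72, so E = 36, V = 2E/3 = 24, F = 8 + 6 = 14.

6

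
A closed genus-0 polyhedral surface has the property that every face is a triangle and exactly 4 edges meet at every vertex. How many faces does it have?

Each face has 3 edges and each edge borders two faces, so 2E = 3F.
Each vertex has degree 4, so 4V = 2E and hence V = 3F/4.
Euler: V − E + F = 2 ⇒ (3F/4) − (3F/2) + F = 2.
Multiply by 8: (6 − 12 + 8)F = 16, i.e. 2F = 16.
So F = 8, E = 3·8/2 = 12, V = 3·8/4 = 6.

8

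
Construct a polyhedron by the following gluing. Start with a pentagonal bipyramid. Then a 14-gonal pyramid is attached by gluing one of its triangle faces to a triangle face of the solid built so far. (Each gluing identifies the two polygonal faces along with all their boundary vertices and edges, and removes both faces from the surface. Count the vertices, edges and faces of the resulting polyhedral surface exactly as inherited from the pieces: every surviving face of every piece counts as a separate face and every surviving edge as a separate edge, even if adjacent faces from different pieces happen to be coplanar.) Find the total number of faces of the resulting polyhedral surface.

A pentagonal bipyramid: V=7, E=15, F=10.
Attach a 14-gonal pyramid (V=15, E=28, F=15) along a 3-gon: merge 3 vertices and 3 edges, delete both glued faces → V=19, E=40, F=23.
Check: V − E + F = 19 − 40 + 23 = 2.

23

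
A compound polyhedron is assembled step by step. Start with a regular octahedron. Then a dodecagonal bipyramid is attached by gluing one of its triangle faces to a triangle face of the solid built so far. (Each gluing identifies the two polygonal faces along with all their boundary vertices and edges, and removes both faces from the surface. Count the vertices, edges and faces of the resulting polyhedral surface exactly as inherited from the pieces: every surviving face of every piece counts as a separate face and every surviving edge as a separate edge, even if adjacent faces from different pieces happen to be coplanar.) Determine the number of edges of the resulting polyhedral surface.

45

A regular octahedron: V=6, E=12, F=8.
Attach a dodecagonal bipyramid (V=14, E=36, F=24) along a 3-gon: merge 3 vertices and 3 edges, delete both glued faces → V=17, E=45, F=30.
Check: V − E + F = 17 − 45 + 30 = 2.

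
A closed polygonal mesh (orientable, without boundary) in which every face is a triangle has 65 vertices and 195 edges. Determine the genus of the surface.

Every face is a triangle and each edge borders two faces, so 3F = 2·195, giving F = 130.
χ = V − E + F = 65 − 195 + 130 = 0.
For a closed orientable surface χ = 2 − 2g, so g = (2 − (0))/2 = 1.

1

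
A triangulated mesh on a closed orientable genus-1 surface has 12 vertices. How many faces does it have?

24

χ = 2 − 2·1 = 0, and every face is a triangle so 3F = 2E.
V − E + F = 0 with E = 3F/2 gives 12 − (3/2 − 1)·F = 0, so F = 24 and E = 36.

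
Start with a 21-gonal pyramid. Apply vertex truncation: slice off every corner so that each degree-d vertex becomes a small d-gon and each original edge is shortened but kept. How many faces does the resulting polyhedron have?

The base solid has V = 22, E = 42, F = 22.
Truncation replaces each original edge-end by a new vertex, so V′ = 2E = 84.
Each original edge survives, and each old vertex of degree d contributes d new edges; summing degrees gives Σd = 2E, so E′ = E + 2E = 3E = 126.
Each original face survives and each original vertex becomes one new face: F′ = F + V = 44.

44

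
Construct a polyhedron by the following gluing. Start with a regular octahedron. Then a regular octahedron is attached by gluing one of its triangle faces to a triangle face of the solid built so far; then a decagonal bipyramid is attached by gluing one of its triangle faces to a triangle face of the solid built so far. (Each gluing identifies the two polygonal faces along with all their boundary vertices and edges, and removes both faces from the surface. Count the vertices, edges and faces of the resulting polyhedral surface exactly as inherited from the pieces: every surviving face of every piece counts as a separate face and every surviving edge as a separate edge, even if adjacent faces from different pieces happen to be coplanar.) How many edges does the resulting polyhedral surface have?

48

A regular octahedron: V=6, E=12, F=8.
Attach a regular octahedron (V=6, E=12, F=8) along a 3-gon: merge 3 vertices and 3 edges, delete both glued faces → V=9, E=21, F=14.
Attach a decagonal bipyramid (V=12, E=30, F=20) along a 3-gon: merge 3 vertices and 3 edges, delete both glued faces → V=18, E=48, F=32.
Check: V − E + F = 18 − 48 + 32 = 2.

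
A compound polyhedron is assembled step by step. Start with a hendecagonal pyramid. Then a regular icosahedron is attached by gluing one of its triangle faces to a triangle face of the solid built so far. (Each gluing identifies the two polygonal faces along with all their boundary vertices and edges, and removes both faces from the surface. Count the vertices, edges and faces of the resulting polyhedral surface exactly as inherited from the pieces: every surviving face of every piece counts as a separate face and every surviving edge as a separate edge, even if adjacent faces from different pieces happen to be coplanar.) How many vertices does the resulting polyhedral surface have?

A hendecagonal pyramid: V=12, E=22, F=12.
Attach a regular icosahedron (V=12, E=30, F=20) along a 3-gon: merge 3 vertices and 3 edges, delete both glued faces → V=21, E=49, F=30.
Check: V − E + F = 21 − 49 + 30 = 2.

21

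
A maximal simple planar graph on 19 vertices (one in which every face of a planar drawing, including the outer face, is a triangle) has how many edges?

In a plane triangulation 3F = 2E and V − E + F = 2, so E = 3V − 6 = 3·19 − 6 = 51.

51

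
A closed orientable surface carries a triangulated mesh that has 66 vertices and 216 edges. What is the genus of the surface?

4

Every face is a triangle and each edge borders two faces, so 3F = 2·216, giving F = 144.
χ = V − E + F = 66 − 216 + 144 = -6.
For a closed orientable surface χ = 2 − 2g, so g = (2 − (-6))/2 = 4.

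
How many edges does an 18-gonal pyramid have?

A pyramid on an n-gon base has one n-gon and n triangles: V = 18 + 1 = 19, E = 2·18 = 36, F = 18 + 1 = 19.

36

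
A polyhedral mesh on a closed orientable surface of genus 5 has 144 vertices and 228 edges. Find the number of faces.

76

For a closed orientable surface of genus 5, χ = 2 − 2·5 = -8.
F = -8 − V + E = -8 − 144 + 228 = 76.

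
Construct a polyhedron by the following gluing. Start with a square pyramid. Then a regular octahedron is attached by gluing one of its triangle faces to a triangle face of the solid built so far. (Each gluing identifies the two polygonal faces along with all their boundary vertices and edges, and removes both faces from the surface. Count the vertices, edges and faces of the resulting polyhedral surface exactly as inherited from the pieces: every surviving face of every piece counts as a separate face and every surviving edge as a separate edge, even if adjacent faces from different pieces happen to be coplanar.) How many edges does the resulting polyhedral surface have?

17

A square pyramid: V=5, E=8, F=5.
Attach a regular octahedron (V=6, E=12, F=8) along a 3-gon: merge 3 vertices and 3 edges, delete both glued faces → V=8, E=17, F=11.
Check: V − E + F = 8 − 17 + 11 = 2.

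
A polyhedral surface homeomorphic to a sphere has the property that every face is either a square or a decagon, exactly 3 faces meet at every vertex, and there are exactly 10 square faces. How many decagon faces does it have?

2

Let x be the number of decagons; then F = 10 + x.
Edge–face incidences: 2E = 4·10 + 10·x = 40 + 10x.
Every vertex has degree 3, so 3V = 2E.
Euler: V − E + F = 2 ⇒ (2E)/3 − E + (10 + x) = 2.
Multiply by 6: 2·(2E) − 3·(2E) + 6·(10 + x) = 12, i.e. 60 + 6x − (40 + 10x) = 12.
Collecting terms: −4x + 20 = 12, so −4x = −8, so x = 2.
Then 2E = 40 + 10·2 = 60, so E = 30, V = 2E/3 = 20, F = 10 + 2 = 12.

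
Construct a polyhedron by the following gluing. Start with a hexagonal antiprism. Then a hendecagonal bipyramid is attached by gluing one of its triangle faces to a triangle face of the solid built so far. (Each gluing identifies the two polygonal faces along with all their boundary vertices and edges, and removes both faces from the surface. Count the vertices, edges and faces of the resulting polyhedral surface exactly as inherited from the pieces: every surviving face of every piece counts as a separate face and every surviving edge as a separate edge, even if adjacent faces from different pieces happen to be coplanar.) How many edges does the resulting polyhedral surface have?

A hexagonal antiprism: V=12, E=24, F=14.
Attach a hendecagonal bipyramid (V=13, E=33, F=22) along a 3-gon: merge 3 vertices and 3 edges, delete both glued faces → V=22, E=54, F=34.
Check: V − E + F = 22 − 54 + 34 = 2.

54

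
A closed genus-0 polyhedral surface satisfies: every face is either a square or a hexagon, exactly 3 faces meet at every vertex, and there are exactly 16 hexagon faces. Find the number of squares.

Let x be the number of squares; then F = 16 + x.
Edge–face incidences: 2E = 6·16 + 4·x = 96 + 4x.
Every vertex has degree 3, so 3V = 2E.
Euler: V − E + F = 2 ⇒ (2E)/3 − E + (16 + x) = 2.
Multiply by 6: 2·(2E) − 3·(2E) + 6·(16 + x) = 12, i.e. 96 + 6x − (96 + 4x) = 12.
Collecting terms: 2x = 12, so x = 6.
Then 2E = 96 + 4·6 = 120, so E = 60, V = 2E/3 = 40, F = 16 + 6 = 22.

6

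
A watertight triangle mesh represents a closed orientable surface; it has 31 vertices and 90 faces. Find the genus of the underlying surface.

8

Every face is a triangle, so 2E = 3·90 = 270, giving E = 135.
χ = V − E + F = 31 − 135 + 90 = -14.
For a closed orientable surface χ = 2 − 2g, so g = (2 − (-14))/2 = 8.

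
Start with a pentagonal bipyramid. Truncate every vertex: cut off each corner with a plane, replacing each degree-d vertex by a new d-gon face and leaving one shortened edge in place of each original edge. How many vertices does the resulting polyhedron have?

The base solid has V = 7, E = 15, F = 10.
Truncation replaces each original edge-end by a new vertex, so V′ = 2E = 30.
Each original edge survives, and each old vertex of degree d contributes d new edges; summing degrees gives Σd = 2E, so E′ = E + 2E = 3E = 45.
Each original face survives and each original vertex becomes one new face: F′ = F + V = 17.

30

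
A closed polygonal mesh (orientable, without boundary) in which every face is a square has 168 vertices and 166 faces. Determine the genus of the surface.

0

Every face is a square, so 2E = 4·166 = 664, giving E = 332.
χ = V − E + F = 168 − 332 + 166 = 2.
For a closed orientable surface χ = 2 − 2g, so g = (2 − (2))/2 = 0.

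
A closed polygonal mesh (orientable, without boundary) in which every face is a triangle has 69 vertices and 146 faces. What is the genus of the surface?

3

Every face is a triangle, so 2E = 3·146 = 438, giving E = 219.
χ = V − E + F = 69 − 219 + 146 = -4.
For a closed orientable surface χ = 2 − 2g, so g = (2 − (-4))/2 = 3.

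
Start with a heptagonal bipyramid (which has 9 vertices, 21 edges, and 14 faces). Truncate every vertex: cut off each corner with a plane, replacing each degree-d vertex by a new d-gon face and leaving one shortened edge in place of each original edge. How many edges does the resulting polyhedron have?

63

Truncation replaces each original edge-end by a new vertex, so V′ = 2E = 42.
Each original edge survives, and each old vertex of degree d contributes d new edges; summing degrees gives Σd = 2E, so E′ = E + 2E = 3E = 63.
Each original face survives and each original vertex becomes one new face: F′ = F + V = 23.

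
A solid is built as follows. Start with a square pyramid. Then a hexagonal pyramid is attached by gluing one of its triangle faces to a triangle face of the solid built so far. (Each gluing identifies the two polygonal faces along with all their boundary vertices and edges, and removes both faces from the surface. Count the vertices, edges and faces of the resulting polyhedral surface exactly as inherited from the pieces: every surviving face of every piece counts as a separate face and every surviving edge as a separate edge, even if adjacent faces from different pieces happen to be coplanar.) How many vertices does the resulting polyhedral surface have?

A square pyramid: V=5, E=8, F=5.
Attach a hexagonal pyramid (V=7, E=12, F=7) along a 3-gon: merge 3 vertices and 3 edges, delete both glued faces → V=9, E=17, F=10.
Check: V − E + F = 9 − 17 + 10 = 2.

9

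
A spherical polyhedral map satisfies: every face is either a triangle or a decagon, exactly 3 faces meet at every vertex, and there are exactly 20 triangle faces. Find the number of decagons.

Let x be the number of decagons; then F = 20 + x.
Edge–face incidences: 2E = 3·20 + 10·x = 60 + 10x.
Every vertex has degree 3, so 3V = 2E.
Euler: V − E + F = 2 ⇒ (2E)/3 − E + (20 + x) = 2.
Multiply by 6: 2·(2E) − 3·(2E) + 6·(20 + x) = 12, i.e. 120 + 6x − (60 + 10x) = 12.
Collecting terms: −4x + 60 = 12, so −4x = −48, so x = 12.
Then 2E = 60 + 10·12 = 180, so E = 90, V = 2E/3 = 60, F = 20 + 12 = 32.

12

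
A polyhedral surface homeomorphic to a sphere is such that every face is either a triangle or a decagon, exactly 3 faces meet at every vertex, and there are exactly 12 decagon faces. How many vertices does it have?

60

Let x be the number of triangles; then F = 12 + x.
Edge–face incidences: 2E = 10·12 + 3·x = 120 + 3x.
Every vertex has degree 3, so 3V = 2E.
Euler: V − E + F = 2 ⇒ (2E)/3 − E + (12 + x) = 2.
Multiply by 6: 2·(2E) − 3·(2E) + 6·(12 + x) = 12, i.e. 72 + 6x − (120 + 3x) = 12.
Collecting terms: 3x − 48 = 12, so 3x = 60, so x = 20.
Then 2E = 120 + 3·20 = 180, so E = 90, V = 2E/3 = 60, F = 12 + 20 = 32.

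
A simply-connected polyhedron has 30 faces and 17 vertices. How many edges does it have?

Here V − E + F = 2.
E = V + F − (2) = 17 + 30 − (2) = 45.

45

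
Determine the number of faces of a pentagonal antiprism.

12

An antiprism on an n-gon has two n-gon caps and 2n triangles: V = 2·5 = 10, E = 4·5 = 20, F = 2·5 + 2 = 12.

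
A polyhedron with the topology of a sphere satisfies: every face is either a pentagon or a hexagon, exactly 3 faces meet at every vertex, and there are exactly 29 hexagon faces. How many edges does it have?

117

Let x be the number of pentagons; then F = 29 + x.
Edge–face incidences: 2E = 6·29 + 5·x = 174 + 5x.
Every vertex has degree 3, so 3V = 2E.
Euler: V − E + F = 2 ⇒ (2E)/3 − E + (29 + x) = 2.
Multiply by 6: 2·(2E) − 3·(2E) + 6·(29 + x) = 12, i.e. 174 + 6x − (174 + 5x) = 12.
Collecting terms: x = 12.
Then 2E = 174 + 5·12 = 234, so E = 117, V = 2E/3 = 78, F = 29 + 12 = 41.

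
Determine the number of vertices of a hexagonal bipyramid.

A bipyramid over an n-gon has 2n triangular faces and n + 2 vertices: V = 6 + 2 = 8, E = 3·6 = 18, F = 2·6 = 12.
Check: V − E + F = 8 − 18 + 12 = 2.

8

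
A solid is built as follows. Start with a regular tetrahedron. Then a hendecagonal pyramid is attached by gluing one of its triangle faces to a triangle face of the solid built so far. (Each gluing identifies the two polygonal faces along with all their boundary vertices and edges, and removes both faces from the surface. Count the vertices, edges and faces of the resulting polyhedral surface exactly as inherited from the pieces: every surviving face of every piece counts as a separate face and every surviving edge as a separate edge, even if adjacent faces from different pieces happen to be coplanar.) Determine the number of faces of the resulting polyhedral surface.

14

A regular tetrahedron: V=4, E=6, F=4.
Attach a hendecagonal pyramid (V=12, E=22, F=12) along a 3-gon: merge 3 vertices and 3 edges, delete both glued faces → V=13, E=25, F=14.
Check: V − E + F = 13 − 25 + 14 = 2.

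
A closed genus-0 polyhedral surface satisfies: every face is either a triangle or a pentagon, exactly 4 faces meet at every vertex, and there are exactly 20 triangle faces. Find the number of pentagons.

Let x be the number of pentagons; then F = 20 + x.
Edge–face incidences: 2E = 3·20 + 5·x = 60 + 5x.
Every vertex has degree 4, so 4V = 2E.
Euler: V − E + F = 2 ⇒ (2E)/4 − E + (20 + x) = 2.
Multiply by 8: 2·(2E) − 4·(2E) + 8·(20 + x) = 16, i.e. 160 + 8x − 2·(60 + 5x) = 16.
Collecting terms: −2x + 40 = 16, so −2x = −24, so x = 12.
Then 2E = 60 + 5·12 = 120, so E = 60, V = 2E/4 = 30, F = 20 + 12 = 32.

12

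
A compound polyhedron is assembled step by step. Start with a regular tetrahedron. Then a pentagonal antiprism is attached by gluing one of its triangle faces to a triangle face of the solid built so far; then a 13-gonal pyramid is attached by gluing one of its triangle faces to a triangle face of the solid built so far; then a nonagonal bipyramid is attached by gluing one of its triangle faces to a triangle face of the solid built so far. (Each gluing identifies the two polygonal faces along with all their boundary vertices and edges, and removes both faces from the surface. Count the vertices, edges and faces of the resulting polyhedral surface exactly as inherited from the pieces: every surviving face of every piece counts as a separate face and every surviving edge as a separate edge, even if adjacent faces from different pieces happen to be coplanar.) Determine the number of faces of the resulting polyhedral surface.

42

A regular tetrahedron: V=4, E=6, F=4.
Attach a pentagonal antiprism (V=10, E=20, F=12) along a 3-gon: merge 3 vertices and 3 edges, delete both glued faces → V=11, E=23, F=14.
Attach a 13-gonal pyramid (V=14, E=26, F=14) along a 3-gon: merge 3 vertices and 3 edges, delete both glued faces → V=22, E=46, F=26.
Attach a nonagonal bipyramid (V=11, E=27, F=18) along a 3-gon: merge 3 vertices and 3 edges, delete both glued faces → V=30, E=70, F=42.
Check: V − E + F = 30 − 70 + 42 = 2.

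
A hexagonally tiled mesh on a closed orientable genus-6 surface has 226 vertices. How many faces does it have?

118

χ = 2 − 2·6 = -10, and every face is a hexagon so 6F = 2E.
V − E + F = -10 with E = 6F/2 gives 226 − (6/2 − 1)·F = -10, so F = 118 and E = 354.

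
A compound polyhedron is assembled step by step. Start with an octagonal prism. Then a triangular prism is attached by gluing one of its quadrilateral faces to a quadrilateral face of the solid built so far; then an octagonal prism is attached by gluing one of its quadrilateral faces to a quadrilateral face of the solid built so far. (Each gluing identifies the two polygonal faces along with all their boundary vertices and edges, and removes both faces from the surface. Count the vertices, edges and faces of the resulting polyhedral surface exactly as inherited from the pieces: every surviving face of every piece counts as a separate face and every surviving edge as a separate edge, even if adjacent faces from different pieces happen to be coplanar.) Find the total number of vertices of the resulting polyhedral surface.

30

An octagonal prism: V=16, E=24, F=10.
Attach a triangular prism (V=6, E=9, F=5) along a 4-gon: merge 4 vertices and 4 edges, delete both glued faces → V=18, E=29, F=13.
Attach an octagonal prism (V=16, E=24, F=10) along a 4-gon: merge 4 vertices and 4 edges, delete both glued faces → V=30, E=49, F=21.
Check: V − E + F = 30 − 49 + 21 = 2.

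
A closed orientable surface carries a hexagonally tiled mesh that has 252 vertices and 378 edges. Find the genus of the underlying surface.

Every face is a hexagon and each edge borders two faces, so 6F = 2·378, giving F = 126.
χ = V − E + F = 252 − 378 + 126 = 0.
For a closed orientable surface χ = 2 − 2g, so g = (2 − (0))/2 = 1.

1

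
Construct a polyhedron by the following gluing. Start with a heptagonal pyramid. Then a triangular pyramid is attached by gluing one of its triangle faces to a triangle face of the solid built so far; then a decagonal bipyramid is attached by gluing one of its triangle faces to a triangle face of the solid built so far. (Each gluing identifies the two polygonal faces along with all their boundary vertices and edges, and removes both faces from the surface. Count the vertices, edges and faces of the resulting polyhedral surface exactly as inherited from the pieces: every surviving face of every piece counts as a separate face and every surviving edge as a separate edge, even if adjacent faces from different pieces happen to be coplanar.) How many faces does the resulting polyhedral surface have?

28

A heptagonal pyramid: V=8, E=14, F=8.
Attach a triangular pyramid (V=4, E=6, F=4) along a 3-gon: merge 3 vertices and 3 edges, delete both glued faces → V=9, E=17, F=10.
Attach a decagonal bipyramid (V=12, E=30, F=20) along a 3-gon: merge 3 vertices and 3 edges, delete both glued faces → V=18, E=44, F=28.
Check: V − E + F = 18 − 44 + 28 = 2.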